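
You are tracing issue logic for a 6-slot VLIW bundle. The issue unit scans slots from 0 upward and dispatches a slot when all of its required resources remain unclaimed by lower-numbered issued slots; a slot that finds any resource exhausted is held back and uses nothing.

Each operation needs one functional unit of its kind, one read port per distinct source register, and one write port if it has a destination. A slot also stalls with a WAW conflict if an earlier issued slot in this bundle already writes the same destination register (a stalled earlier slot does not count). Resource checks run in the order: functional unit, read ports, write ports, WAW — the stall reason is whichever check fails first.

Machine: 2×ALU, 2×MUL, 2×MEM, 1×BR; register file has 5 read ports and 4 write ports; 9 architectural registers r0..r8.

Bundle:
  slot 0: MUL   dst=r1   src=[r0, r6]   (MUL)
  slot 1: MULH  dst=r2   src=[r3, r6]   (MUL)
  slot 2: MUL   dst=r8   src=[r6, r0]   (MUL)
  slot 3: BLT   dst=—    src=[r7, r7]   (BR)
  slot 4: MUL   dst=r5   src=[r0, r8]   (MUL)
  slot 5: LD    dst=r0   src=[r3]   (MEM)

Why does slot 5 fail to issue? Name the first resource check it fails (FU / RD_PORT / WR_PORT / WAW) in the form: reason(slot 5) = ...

reason(slot 5) = RD_PORT

  0. MUL→r1 ⇒ go  {2A/1Mu/2Ld/1B | 3r 3w}
  1. MUL→r2 ⇒ go  {2A/0Mu/2Ld/1B | 1r 2w}
  2. MUL→r8 ⇒ no(FU)  {2A/0Mu/2Ld/1B | 1r 2w}
  3. BR ⇒ go  {2A/0Mu/2Ld/0B | 0r 2w}
  4. MUL→r5 ⇒ no(FU)  {2A/0Mu/2Ld/0B | 0r 2w}
  5. MEM→r0 ⇒ no(RD_PORT)  {2A/0Mu/2Ld/0B | 0r 2w}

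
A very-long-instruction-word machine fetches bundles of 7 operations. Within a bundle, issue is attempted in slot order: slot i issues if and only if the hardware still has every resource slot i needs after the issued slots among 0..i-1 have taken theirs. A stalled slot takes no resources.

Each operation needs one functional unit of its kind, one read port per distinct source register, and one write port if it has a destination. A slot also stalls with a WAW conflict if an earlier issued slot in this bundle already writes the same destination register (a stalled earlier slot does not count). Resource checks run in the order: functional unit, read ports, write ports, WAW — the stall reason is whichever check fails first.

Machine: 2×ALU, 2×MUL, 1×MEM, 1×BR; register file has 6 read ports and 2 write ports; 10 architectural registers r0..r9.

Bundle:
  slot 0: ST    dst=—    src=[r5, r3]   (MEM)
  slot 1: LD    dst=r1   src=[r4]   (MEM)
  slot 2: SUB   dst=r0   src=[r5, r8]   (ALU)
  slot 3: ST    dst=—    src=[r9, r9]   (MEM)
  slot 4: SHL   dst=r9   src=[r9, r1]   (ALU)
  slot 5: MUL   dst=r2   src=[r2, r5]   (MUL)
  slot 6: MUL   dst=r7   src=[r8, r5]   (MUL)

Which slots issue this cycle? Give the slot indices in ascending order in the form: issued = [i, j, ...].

  0. MEM ⇒ go  {2A/2Mu/0Ld/1B | 4r 2w}
  1. MEM→r1 ⇒ no(FU)  {2A/2Mu/0Ld/1B | 4r 2w}
  2. ALU→r0 ⇒ go  {1A/2Mu/0Ld/1B | 2r 1w}
  3. MEM ⇒ no(FU)  {1A/2Mu/0Ld/1B | 2r 1w}
  4. ALU→r9 ⇒ go  {0A/2Mu/0Ld/1B | 0r 0w}
  5. MUL→r2 ⇒ no(RD_PORT)  {0A/2Mu/0Ld/1B | 0r 0w}
  6. MUL→r7 ⇒ no(RD_PORT)  {0A/2Mu/0Ld/1B | 0r 0w}

issued = [0, 2, 4]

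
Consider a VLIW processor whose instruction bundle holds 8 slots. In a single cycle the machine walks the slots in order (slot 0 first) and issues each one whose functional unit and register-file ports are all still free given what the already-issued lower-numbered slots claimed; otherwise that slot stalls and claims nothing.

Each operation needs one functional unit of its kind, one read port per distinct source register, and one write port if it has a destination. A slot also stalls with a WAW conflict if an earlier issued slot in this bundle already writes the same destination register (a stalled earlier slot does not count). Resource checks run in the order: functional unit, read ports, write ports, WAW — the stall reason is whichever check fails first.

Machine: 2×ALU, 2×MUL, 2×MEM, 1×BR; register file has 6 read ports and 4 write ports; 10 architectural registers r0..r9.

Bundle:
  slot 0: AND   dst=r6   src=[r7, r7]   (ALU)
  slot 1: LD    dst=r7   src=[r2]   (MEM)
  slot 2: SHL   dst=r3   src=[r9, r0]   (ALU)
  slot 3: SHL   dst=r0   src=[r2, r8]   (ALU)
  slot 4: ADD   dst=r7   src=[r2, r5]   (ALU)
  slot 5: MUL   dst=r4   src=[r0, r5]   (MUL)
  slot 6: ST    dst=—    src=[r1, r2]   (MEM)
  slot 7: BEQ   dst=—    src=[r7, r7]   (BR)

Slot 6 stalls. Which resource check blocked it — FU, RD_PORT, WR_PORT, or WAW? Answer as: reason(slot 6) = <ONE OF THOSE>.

reason(slot 6) = RD_PORT

slot 0 (ALU): ISSUE — free A1,Mu2,Ld2,B1 rp5 wp3
slot 1 (MEM): ISSUE — free A1,Mu2,Ld1,B1 rp4 wp2
slot 2 (ALU): ISSUE — free A0,Mu2,Ld1,B1 rp2 wp1
slot 3 (ALU): stall FU — free A0,Mu2,Ld1,B1 rp2 wp1
slot 4 (ALU): stall FU — free A0,Mu2,Ld1,B1 rp2 wp1
slot 5 (MUL): ISSUE — free A0,Mu1,Ld1,B1 rp0 wp0
slot 6 (MEM): stall RD_PORT — free A0,Mu1,Ld1,B1 rp0 wp0
slot 7 (BR): stall RD_PORT — free A0,Mu1,Ld1,B1 rp0 wp0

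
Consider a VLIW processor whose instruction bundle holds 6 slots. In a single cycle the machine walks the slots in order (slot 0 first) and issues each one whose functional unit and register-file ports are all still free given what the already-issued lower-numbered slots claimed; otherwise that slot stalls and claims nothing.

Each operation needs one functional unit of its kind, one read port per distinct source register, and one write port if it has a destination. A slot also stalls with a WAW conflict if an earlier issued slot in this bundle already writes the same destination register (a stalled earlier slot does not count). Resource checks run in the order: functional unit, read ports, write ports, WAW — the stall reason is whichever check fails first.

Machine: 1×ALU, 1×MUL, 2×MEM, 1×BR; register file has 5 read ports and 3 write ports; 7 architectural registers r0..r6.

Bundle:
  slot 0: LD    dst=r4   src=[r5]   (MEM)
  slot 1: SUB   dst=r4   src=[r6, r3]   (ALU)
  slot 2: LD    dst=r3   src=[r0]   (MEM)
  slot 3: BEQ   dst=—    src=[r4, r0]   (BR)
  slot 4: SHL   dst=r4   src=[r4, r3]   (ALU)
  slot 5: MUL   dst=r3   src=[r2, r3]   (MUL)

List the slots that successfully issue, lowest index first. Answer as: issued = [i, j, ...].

issued = [0, 2, 3]

  0. MEM→r4 ⇒ go  {1A/1Mu/1Ld/1B | 4r 2w}
  1. ALU→r4 ⇒ no(WAW)  {1A/1Mu/1Ld/1B | 4r 2w}
  2. MEM→r3 ⇒ go  {1A/1Mu/0Ld/1B | 3r 1w}
  3. BR ⇒ go  {1A/1Mu/0Ld/0B | 1r 1w}
  4. ALU→r4 ⇒ no(RD_PORT)  {1A/1Mu/0Ld/0B | 1r 1w}
  5. MUL→r3 ⇒ no(RD_PORT)  {1A/1Mu/0Ld/0B | 1r 1w}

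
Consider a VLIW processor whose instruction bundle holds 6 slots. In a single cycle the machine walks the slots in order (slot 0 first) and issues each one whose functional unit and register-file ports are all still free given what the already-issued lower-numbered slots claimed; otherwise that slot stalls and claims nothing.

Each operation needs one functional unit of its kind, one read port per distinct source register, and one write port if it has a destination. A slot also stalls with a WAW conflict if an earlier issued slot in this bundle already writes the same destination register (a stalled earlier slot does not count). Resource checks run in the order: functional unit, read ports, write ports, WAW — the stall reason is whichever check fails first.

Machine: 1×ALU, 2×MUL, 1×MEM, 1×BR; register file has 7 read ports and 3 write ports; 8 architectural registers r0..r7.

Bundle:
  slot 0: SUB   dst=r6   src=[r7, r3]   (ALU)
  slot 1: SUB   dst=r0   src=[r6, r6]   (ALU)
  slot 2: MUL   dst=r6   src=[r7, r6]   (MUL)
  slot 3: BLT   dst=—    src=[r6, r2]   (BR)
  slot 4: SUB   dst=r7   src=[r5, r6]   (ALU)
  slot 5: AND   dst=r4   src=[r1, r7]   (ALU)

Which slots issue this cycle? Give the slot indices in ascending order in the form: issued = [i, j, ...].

issued = [0, 3]

[0] ALU needs rd=2 wr=1: ok; after: ALU=0 MUL=2 MEM=1 BR=1, R=5, W=2
[1] ALU needs rd=1 wr=1: FU; after: ALU=0 MUL=2 MEM=1 BR=1, R=5, W=2
[2] MUL needs rd=2 wr=1: WAW; after: ALU=0 MUL=2 MEM=1 BR=1, R=5, W=2
[3] BR needs rd=2 wr=0: ok; after: ALU=0 MUL=2 MEM=1 BR=0, R=3, W=2
[4] ALU needs rd=2 wr=1: FU; after: ALU=0 MUL=2 MEM=1 BR=0, R=3, W=2
[5] ALU needs rd=2 wr=1: FU; after: ALU=0 MUL=2 MEM=1 BR=0, R=3, W=2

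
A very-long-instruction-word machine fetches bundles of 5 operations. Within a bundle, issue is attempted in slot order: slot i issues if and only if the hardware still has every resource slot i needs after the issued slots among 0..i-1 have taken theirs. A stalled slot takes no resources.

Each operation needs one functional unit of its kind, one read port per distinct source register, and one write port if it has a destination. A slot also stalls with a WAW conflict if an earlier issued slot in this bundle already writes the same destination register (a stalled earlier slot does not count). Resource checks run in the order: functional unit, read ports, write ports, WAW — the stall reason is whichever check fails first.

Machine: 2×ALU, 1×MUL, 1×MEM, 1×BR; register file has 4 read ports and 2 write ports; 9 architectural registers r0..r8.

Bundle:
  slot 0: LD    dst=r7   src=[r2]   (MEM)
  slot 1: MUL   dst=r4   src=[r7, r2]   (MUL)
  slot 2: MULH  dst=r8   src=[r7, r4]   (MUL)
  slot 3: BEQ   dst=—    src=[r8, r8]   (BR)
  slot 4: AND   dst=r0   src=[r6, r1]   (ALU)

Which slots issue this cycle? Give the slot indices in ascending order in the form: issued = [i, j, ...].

issued = [0, 1, 3]

  0. MEM→r7 ⇒ go  {2A/1Mu/0Ld/1B | 3r 1w}
  1. MUL→r4 ⇒ go  {2A/0Mu/0Ld/1B | 1r 0w}
  2. MUL→r8 ⇒ no(FU)  {2A/0Mu/0Ld/1B | 1r 0w}
  3. BR ⇒ go  {2A/0Mu/0Ld/0B | 0r 0w}
  4. ALU→r0 ⇒ no(RD_PORT)  {2A/0Mu/0Ld/0B | 0r 0w}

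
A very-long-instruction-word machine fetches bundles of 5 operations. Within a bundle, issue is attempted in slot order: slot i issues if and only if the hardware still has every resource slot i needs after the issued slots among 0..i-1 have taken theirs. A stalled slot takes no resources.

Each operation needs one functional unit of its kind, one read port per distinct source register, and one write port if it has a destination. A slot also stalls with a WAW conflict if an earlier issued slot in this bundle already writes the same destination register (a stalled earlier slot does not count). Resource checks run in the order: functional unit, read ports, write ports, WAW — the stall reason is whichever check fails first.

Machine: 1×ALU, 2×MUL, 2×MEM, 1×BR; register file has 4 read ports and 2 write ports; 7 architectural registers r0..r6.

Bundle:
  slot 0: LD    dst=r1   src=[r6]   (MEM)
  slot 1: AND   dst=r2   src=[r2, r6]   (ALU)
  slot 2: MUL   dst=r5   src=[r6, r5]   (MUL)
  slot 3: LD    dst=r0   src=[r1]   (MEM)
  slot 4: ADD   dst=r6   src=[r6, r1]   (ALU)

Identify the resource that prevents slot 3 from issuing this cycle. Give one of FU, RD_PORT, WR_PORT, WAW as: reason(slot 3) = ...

reason(slot 3) = WR_PORT

[0] MEM needs rd=1 wr=1: ok; after: ALU=1 MUL=2 MEM=1 BR=1, R=3, W=1
[1] ALU needs rd=2 wr=1: ok; after: ALU=0 MUL=2 MEM=1 BR=1, R=1, W=0
[2] MUL needs rd=2 wr=1: RD_PORT; after: ALU=0 MUL=2 MEM=1 BR=1, R=1, W=0
[3] MEM needs rd=1 wr=1: WR_PORT; after: ALU=0 MUL=2 MEM=1 BR=1, R=1, W=0
[4] ALU needs rd=2 wr=1: FU; after: ALU=0 MUL=2 MEM=1 BR=1, R=1, W=0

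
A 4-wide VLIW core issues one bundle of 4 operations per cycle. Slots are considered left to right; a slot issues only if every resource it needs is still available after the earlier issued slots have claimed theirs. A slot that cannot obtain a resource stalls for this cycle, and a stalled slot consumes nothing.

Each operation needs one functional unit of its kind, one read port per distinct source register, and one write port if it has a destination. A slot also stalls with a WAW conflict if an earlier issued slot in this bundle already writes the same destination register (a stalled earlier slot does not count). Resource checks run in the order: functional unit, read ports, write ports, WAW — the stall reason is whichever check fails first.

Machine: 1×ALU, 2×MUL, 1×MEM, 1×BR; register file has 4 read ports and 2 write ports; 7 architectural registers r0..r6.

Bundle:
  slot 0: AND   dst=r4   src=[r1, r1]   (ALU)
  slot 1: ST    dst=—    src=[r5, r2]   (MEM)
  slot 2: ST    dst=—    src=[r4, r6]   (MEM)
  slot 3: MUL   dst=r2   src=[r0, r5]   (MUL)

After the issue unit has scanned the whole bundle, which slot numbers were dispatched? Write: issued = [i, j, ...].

issued = [0, 1]

  0. ALU→r4 ⇒ go  {0A/2Mu/1Ld/1B | 3r 1w}
  1. MEM ⇒ go  {0A/2Mu/0Ld/1B | 1r 1w}
  2. MEM ⇒ no(FU)  {0A/2Mu/0Ld/1B | 1r 1w}
  3. MUL→r2 ⇒ no(RD_PORT)  {0A/2Mu/0Ld/1B | 1r 1w}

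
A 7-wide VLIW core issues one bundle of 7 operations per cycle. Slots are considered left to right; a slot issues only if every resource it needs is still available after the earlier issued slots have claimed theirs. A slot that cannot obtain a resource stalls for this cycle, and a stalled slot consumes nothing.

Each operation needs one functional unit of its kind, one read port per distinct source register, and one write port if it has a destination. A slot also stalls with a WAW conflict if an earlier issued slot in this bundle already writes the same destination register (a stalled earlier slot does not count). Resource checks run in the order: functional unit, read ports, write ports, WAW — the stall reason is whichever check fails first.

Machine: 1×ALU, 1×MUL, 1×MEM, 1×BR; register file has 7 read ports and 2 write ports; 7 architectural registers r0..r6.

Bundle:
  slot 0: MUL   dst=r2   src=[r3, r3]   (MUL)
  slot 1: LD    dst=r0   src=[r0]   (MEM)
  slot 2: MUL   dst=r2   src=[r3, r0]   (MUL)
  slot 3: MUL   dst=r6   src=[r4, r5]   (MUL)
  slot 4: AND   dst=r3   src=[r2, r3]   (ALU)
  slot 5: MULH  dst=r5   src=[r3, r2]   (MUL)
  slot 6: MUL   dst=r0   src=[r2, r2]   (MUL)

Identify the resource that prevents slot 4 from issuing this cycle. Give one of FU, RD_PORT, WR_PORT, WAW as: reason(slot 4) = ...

[0] MUL needs rd=1 wr=1: ok; after: ALU=1 MUL=0 MEM=1 BR=1, R=6, W=1
[1] MEM needs rd=1 wr=1: ok; after: ALU=1 MUL=0 MEM=0 BR=1, R=5, W=0
[2] MUL needs rd=2 wr=1: FU; after: ALU=1 MUL=0 MEM=0 BR=1, R=5, W=0
[3] MUL needs rd=2 wr=1: FU; after: ALU=1 MUL=0 MEM=0 BR=1, R=5, W=0
[4] ALU needs rd=2 wr=1: WR_PORT; after: ALU=1 MUL=0 MEM=0 BR=1, R=5, W=0
[5] MUL needs rd=2 wr=1: FU; after: ALU=1 MUL=0 MEM=0 BR=1, R=5, W=0
[6] MUL needs rd=1 wr=1: FU; after: ALU=1 MUL=0 MEM=0 BR=1, R=5, W=0

reason(slot 4) = WR_PORT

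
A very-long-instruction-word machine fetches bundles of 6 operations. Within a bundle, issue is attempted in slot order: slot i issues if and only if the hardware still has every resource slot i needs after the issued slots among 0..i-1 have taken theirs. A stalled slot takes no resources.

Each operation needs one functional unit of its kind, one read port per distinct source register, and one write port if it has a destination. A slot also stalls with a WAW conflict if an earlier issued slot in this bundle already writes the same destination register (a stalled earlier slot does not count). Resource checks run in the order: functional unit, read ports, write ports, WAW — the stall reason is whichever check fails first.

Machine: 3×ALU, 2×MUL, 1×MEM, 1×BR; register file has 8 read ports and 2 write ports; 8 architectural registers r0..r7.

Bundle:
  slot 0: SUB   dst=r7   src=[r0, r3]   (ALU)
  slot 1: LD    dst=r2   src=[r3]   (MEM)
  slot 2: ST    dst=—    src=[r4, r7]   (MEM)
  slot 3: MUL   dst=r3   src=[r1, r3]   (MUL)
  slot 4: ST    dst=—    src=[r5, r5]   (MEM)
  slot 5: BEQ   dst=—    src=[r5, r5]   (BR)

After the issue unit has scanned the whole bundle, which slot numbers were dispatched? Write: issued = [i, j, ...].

issued = [0, 1, 5]

slot 0 (ALU): ISSUE — free A2,Mu2,Ld1,B1 rp6 wp1
slot 1 (MEM): ISSUE — free A2,Mu2,Ld0,B1 rp5 wp0
slot 2 (MEM): stall FU — free A2,Mu2,Ld0,B1 rp5 wp0
slot 3 (MUL): stall WR_PORT — free A2,Mu2,Ld0,B1 rp5 wp0
slot 4 (MEM): stall FU — free A2,Mu2,Ld0,B1 rp5 wp0
slot 5 (BR): ISSUE — free A2,Mu2,Ld0,B0 rp4 wp0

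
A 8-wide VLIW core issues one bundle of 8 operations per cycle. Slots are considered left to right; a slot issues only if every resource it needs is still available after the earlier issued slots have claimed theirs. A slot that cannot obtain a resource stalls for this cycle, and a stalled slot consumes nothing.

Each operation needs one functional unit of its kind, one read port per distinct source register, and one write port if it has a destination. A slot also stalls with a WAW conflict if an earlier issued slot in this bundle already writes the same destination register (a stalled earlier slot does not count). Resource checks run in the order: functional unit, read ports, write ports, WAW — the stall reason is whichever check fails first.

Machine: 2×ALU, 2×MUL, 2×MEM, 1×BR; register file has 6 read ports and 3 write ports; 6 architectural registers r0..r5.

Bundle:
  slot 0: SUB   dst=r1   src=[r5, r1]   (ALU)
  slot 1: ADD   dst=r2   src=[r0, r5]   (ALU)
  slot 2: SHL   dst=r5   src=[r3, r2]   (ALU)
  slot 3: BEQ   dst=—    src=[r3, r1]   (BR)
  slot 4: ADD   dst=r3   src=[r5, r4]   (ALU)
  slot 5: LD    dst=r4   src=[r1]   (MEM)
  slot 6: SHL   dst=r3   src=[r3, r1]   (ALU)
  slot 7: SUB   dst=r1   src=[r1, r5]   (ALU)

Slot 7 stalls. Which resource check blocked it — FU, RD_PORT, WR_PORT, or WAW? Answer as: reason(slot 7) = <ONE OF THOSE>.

slot 0 (ALU): ISSUE — free A1,Mu2,Ld2,B1 rp4 wp2
slot 1 (ALU): ISSUE — free A0,Mu2,Ld2,B1 rp2 wp1
slot 2 (ALU): stall FU — free A0,Mu2,Ld2,B1 rp2 wp1
slot 3 (BR): ISSUE — free A0,Mu2,Ld2,B0 rp0 wp1
slot 4 (ALU): stall FU — free A0,Mu2,Ld2,B0 rp0 wp1
slot 5 (MEM): stall RD_PORT — free A0,Mu2,Ld2,B0 rp0 wp1
slot 6 (ALU): stall FU — free A0,Mu2,Ld2,B0 rp0 wp1
slot 7 (ALU): stall FU — free A0,Mu2,Ld2,B0 rp0 wp1

reason(slot 7) = FU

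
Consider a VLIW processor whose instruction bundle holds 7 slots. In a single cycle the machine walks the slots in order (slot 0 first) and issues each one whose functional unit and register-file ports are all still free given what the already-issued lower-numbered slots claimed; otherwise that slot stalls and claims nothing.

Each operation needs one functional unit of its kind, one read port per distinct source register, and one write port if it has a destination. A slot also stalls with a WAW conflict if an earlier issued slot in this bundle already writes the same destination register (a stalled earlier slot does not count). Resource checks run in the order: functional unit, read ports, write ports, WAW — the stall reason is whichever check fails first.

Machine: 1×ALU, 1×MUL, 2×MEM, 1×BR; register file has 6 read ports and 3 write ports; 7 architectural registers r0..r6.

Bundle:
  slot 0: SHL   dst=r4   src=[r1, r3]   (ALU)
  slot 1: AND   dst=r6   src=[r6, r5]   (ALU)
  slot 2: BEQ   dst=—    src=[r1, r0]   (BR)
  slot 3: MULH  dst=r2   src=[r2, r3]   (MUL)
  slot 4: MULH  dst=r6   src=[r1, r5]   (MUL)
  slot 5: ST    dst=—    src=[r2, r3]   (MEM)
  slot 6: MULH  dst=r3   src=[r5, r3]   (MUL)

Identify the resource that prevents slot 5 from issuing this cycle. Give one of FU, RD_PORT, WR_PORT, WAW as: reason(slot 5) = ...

reason(slot 5) = RD_PORT

(0) want 1×ALU +2rd +1wr — yes → AL0|MU1|ME2|BR1|rd4|wr2
(1) want 1×ALU +2rd +1wr — FU → AL0|MU1|ME2|BR1|rd4|wr2
(2) want 1×BR +2rd +0wr — yes → AL0|MU1|ME2|BR0|rd2|wr2
(3) want 1×MUL +2rd +1wr — yes → AL0|MU0|ME2|BR0|rd0|wr1
(4) want 1×MUL +2rd +1wr — FU → AL0|MU0|ME2|BR0|rd0|wr1
(5) want 1×MEM +2rd +0wr — RD_PORT → AL0|MU0|ME2|BR0|rd0|wr1
(6) want 1×MUL +2rd +1wr — FU → AL0|MU0|ME2|BR0|rd0|wr1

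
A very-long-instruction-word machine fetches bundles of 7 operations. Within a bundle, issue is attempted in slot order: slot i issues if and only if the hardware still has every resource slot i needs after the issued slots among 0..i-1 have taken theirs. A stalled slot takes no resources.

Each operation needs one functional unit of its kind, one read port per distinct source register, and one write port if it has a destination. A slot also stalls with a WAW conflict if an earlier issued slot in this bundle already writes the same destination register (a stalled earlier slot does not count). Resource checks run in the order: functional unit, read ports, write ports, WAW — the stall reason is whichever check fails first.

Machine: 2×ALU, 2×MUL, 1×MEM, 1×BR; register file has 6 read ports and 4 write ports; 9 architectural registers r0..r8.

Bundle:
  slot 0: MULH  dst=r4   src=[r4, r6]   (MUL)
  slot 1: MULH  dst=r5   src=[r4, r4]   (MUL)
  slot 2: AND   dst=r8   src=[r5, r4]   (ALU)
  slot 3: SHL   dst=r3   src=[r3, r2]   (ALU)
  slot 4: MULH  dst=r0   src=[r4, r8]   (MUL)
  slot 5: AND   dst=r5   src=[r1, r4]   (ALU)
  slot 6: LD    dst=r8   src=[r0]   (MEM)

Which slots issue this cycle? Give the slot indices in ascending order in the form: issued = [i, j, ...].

issued = [0, 1, 2]

[0] MUL needs rd=2 wr=1: ok; after: ALU=2 MUL=1 MEM=1 BR=1, R=4, W=3
[1] MUL needs rd=1 wr=1: ok; after: ALU=2 MUL=0 MEM=1 BR=1, R=3, W=2
[2] ALU needs rd=2 wr=1: ok; after: ALU=1 MUL=0 MEM=1 BR=1, R=1, W=1
[3] ALU needs rd=2 wr=1: RD_PORT; after: ALU=1 MUL=0 MEM=1 BR=1, R=1, W=1
[4] MUL needs rd=2 wr=1: FU; after: ALU=1 MUL=0 MEM=1 BR=1, R=1, W=1
[5] ALU needs rd=2 wr=1: RD_PORT; after: ALU=1 MUL=0 MEM=1 BR=1, R=1, W=1
[6] MEM needs rd=1 wr=1: WAW; after: ALU=1 MUL=0 MEM=1 BR=1, R=1, W=1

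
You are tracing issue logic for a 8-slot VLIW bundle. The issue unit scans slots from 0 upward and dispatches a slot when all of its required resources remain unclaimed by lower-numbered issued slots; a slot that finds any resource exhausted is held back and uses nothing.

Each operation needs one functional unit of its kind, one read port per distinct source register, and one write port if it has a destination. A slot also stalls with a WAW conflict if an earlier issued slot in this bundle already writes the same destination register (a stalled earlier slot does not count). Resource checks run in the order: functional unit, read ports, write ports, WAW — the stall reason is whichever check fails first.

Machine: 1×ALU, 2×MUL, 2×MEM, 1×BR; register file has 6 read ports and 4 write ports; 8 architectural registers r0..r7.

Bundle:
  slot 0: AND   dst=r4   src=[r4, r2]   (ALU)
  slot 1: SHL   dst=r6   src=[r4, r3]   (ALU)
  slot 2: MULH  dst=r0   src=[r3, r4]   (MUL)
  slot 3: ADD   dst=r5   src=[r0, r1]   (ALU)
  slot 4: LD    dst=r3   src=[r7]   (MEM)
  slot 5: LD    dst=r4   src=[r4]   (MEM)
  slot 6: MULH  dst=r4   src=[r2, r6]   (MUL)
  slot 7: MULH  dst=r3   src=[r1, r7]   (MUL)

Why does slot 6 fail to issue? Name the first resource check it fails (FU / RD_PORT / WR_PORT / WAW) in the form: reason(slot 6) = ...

  0. ALU→r4 ⇒ go  {0A/2Mu/2Ld/1B | 4r 3w}
  1. ALU→r6 ⇒ no(FU)  {0A/2Mu/2Ld/1B | 4r 3w}
  2. MUL→r0 ⇒ go  {0A/1Mu/2Ld/1B | 2r 2w}
  3. ALU→r5 ⇒ no(FU)  {0A/1Mu/2Ld/1B | 2r 2w}
  4. MEM→r3 ⇒ go  {0A/1Mu/1Ld/1B | 1r 1w}
  5. MEM→r4 ⇒ no(WAW)  {0A/1Mu/1Ld/1B | 1r 1w}
  6. MUL→r4 ⇒ no(RD_PORT)  {0A/1Mu/1Ld/1B | 1r 1w}
  7. MUL→r3 ⇒ no(RD_PORT)  {0A/1Mu/1Ld/1B | 1r 1w}

reason(slot 6) = RD_PORT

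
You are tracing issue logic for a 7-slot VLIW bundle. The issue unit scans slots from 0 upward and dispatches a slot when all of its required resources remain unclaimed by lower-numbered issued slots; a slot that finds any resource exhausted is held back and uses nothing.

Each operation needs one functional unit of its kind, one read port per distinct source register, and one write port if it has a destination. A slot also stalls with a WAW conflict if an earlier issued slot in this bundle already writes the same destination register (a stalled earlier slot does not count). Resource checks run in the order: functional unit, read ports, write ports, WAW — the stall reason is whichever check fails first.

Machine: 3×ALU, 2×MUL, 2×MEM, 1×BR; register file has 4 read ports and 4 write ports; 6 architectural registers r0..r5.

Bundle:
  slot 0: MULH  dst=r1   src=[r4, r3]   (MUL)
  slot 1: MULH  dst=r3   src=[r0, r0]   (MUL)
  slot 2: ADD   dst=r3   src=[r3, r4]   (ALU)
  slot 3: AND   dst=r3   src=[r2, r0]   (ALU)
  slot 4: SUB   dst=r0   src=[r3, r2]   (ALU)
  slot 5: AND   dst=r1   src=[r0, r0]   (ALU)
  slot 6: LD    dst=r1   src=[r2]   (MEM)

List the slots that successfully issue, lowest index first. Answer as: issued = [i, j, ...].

issued = [0, 1]

slot 0 (MUL): ISSUE — free A3,Mu1,Ld2,B1 rp2 wp3
slot 1 (MUL): ISSUE — free A3,Mu0,Ld2,B1 rp1 wp2
slot 2 (ALU): stall RD_PORT — free A3,Mu0,Ld2,B1 rp1 wp2
slot 3 (ALU): stall RD_PORT — free A3,Mu0,Ld2,B1 rp1 wp2
slot 4 (ALU): stall RD_PORT — free A3,Mu0,Ld2,B1 rp1 wp2
slot 5 (ALU): stall WAW — free A3,Mu0,Ld2,B1 rp1 wp2
slot 6 (MEM): stall WAW — free A3,Mu0,Ld2,B1 rp1 wp2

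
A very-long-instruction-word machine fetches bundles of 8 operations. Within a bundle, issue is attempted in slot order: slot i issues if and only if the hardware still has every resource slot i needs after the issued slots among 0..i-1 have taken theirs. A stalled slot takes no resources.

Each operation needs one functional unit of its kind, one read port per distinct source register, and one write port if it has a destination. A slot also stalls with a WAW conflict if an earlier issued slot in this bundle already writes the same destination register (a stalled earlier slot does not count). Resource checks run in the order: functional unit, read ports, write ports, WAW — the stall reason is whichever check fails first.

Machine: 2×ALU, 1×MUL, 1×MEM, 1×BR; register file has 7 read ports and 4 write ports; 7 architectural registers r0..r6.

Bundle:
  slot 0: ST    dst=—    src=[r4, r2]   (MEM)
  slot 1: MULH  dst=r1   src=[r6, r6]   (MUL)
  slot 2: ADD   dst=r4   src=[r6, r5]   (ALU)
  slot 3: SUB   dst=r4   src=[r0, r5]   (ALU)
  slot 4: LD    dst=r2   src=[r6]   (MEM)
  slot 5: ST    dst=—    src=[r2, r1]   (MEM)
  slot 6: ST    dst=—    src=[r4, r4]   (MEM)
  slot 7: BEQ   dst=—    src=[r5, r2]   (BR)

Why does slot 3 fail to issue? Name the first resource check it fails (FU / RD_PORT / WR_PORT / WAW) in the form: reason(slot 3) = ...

slot 0 (MEM): ISSUE — free A2,Mu1,Ld0,B1 rp5 wp4
slot 1 (MUL): ISSUE — free A2,Mu0,Ld0,B1 rp4 wp3
slot 2 (ALU): ISSUE — free A1,Mu0,Ld0,B1 rp2 wp2
slot 3 (ALU): stall WAW — free A1,Mu0,Ld0,B1 rp2 wp2
slot 4 (MEM): stall FU — free A1,Mu0,Ld0,B1 rp2 wp2
slot 5 (MEM): stall FU — free A1,Mu0,Ld0,B1 rp2 wp2
slot 6 (MEM): stall FU — free A1,Mu0,Ld0,B1 rp2 wp2
slot 7 (BR): ISSUE — free A1,Mu0,Ld0,B0 rp0 wp2

reason(slot 3) = WAW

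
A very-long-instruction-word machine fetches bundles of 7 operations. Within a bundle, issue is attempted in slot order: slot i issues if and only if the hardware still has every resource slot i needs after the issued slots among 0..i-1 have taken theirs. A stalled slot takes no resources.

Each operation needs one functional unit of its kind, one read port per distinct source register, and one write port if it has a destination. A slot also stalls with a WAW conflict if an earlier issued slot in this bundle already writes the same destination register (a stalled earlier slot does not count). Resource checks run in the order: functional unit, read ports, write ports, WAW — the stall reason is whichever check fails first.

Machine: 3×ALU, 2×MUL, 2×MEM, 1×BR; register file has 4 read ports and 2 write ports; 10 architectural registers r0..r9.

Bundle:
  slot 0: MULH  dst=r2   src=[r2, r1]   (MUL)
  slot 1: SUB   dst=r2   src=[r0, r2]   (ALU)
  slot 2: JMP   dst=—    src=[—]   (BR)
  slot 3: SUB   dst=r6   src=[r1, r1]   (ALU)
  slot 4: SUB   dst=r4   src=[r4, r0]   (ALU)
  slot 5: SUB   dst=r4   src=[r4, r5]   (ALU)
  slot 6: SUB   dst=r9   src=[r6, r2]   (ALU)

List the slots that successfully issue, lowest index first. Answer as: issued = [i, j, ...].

slot 0 (MUL): ISSUE — free A3,Mu1,Ld2,B1 rp2 wp1
slot 1 (ALU): stall WAW — free A3,Mu1,Ld2,B1 rp2 wp1
slot 2 (BR): ISSUE — free A3,Mu1,Ld2,B0 rp2 wp1
slot 3 (ALU): ISSUE — free A2,Mu1,Ld2,B0 rp1 wp0
slot 4 (ALU): stall RD_PORT — free A2,Mu1,Ld2,B0 rp1 wp0
slot 5 (ALU): stall RD_PORT — free A2,Mu1,Ld2,B0 rp1 wp0
slot 6 (ALU): stall RD_PORT — free A2,Mu1,Ld2,B0 rp1 wp0

issued = [0, 2, 3]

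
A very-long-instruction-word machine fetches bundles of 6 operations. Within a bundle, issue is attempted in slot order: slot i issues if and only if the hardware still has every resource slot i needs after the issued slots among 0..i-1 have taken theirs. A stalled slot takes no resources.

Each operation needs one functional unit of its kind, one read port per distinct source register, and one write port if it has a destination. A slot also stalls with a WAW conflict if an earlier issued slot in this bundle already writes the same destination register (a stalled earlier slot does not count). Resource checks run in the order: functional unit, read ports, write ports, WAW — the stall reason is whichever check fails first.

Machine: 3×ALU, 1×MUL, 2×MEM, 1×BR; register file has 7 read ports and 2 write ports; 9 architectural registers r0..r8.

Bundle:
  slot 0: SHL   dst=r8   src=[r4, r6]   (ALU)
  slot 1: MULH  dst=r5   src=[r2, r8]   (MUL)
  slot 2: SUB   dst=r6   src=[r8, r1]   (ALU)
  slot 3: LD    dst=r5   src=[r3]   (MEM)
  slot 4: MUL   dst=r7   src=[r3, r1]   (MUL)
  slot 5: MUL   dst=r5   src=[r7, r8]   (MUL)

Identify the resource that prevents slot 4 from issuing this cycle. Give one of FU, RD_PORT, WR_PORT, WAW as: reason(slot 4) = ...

reason(slot 4) = FU

[0] ALU needs rd=2 wr=1: ok; after: ALU=2 MUL=1 MEM=2 BR=1, R=5, W=1
[1] MUL needs rd=2 wr=1: ok; after: ALU=2 MUL=0 MEM=2 BR=1, R=3, W=0
[2] ALU needs rd=2 wr=1: WR_PORT; after: ALU=2 MUL=0 MEM=2 BR=1, R=3, W=0
[3] MEM needs rd=1 wr=1: WR_PORT; after: ALU=2 MUL=0 MEM=2 BR=1, R=3, W=0
[4] MUL needs rd=2 wr=1: FU; after: ALU=2 MUL=0 MEM=2 BR=1, R=3, W=0
[5] MUL needs rd=2 wr=1: FU; after: ALU=2 MUL=0 MEM=2 BR=1, R=3, W=0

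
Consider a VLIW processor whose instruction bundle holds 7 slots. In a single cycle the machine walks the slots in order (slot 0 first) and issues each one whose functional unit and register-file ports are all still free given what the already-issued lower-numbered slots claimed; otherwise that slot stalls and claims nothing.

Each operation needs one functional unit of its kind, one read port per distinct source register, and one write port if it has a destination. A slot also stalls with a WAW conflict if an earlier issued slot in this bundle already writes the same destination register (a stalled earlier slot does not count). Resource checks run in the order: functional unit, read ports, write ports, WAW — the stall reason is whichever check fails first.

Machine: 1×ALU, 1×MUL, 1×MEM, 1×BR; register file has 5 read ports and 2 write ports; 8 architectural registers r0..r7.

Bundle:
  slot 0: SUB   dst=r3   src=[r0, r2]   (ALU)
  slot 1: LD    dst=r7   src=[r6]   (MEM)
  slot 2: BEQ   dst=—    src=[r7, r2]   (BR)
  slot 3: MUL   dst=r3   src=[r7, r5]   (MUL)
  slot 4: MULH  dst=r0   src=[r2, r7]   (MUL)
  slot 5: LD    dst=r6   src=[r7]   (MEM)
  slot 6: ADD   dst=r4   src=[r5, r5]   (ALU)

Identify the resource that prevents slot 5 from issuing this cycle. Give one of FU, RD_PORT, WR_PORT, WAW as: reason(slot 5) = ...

  0. ALU→r3 ⇒ go  {0A/1Mu/1Ld/1B | 3r 1w}
  1. MEM→r7 ⇒ go  {0A/1Mu/0Ld/1B | 2r 0w}
  2. BR ⇒ go  {0A/1Mu/0Ld/0B | 0r 0w}
  3. MUL→r3 ⇒ no(RD_PORT)  {0A/1Mu/0Ld/0B | 0r 0w}
  4. MUL→r0 ⇒ no(RD_PORT)  {0A/1Mu/0Ld/0B | 0r 0w}
  5. MEM→r6 ⇒ no(FU)  {0A/1Mu/0Ld/0B | 0r 0w}
  6. ALU→r4 ⇒ no(FU)  {0A/1Mu/0Ld/0B | 0r 0w}

reason(slot 5) = FU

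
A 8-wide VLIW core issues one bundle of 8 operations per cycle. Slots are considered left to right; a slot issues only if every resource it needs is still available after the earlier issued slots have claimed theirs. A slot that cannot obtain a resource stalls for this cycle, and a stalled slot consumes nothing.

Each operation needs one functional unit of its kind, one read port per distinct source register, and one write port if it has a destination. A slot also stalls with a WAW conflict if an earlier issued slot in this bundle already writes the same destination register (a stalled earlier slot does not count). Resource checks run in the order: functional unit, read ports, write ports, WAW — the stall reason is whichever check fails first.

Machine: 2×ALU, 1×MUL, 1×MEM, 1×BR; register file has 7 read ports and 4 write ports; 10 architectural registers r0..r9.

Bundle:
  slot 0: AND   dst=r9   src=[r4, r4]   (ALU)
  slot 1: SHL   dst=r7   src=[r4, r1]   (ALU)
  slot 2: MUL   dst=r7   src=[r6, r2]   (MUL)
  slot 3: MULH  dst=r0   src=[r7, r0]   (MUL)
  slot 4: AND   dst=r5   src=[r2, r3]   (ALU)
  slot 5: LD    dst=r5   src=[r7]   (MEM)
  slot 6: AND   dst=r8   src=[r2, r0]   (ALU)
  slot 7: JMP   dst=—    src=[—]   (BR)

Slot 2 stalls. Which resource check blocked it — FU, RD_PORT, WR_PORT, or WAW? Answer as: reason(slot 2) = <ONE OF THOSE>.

slot 0 (ALU): ISSUE — free A1,Mu1,Ld1,B1 rp6 wp3
slot 1 (ALU): ISSUE — free A0,Mu1,Ld1,B1 rp4 wp2
slot 2 (MUL): stall WAW — free A0,Mu1,Ld1,B1 rp4 wp2
slot 3 (MUL): ISSUE — free A0,Mu0,Ld1,B1 rp2 wp1
slot 4 (ALU): stall FU — free A0,Mu0,Ld1,B1 rp2 wp1
slot 5 (MEM): ISSUE — free A0,Mu0,Ld0,B1 rp1 wp0
slot 6 (ALU): stall FU — free A0,Mu0,Ld0,B1 rp1 wp0
slot 7 (BR): ISSUE — free A0,Mu0,Ld0,B0 rp1 wp0

reason(slot 2) = WAW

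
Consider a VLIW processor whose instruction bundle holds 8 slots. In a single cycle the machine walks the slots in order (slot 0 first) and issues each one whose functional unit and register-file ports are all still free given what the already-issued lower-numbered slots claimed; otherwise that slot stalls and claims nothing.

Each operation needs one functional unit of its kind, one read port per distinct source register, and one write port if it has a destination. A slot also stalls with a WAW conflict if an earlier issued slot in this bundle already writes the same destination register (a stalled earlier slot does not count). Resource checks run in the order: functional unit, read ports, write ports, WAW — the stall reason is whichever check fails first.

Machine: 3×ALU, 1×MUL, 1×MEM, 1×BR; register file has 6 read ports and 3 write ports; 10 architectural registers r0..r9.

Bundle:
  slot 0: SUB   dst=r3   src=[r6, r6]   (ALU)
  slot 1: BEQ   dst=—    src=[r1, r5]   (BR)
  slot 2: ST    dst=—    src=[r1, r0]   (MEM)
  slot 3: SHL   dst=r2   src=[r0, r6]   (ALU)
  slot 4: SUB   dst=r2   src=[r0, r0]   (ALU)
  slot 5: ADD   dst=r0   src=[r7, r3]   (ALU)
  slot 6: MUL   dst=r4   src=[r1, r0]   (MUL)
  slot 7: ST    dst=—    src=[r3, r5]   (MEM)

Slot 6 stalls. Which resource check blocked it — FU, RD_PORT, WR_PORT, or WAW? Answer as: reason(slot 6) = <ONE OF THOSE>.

slot 0 (ALU): ISSUE — free A2,Mu1,Ld1,B1 rp5 wp2
slot 1 (BR): ISSUE — free A2,Mu1,Ld1,B0 rp3 wp2
slot 2 (MEM): ISSUE — free A2,Mu1,Ld0,B0 rp1 wp2
slot 3 (ALU): stall RD_PORT — free A2,Mu1,Ld0,B0 rp1 wp2
slot 4 (ALU): ISSUE — free A1,Mu1,Ld0,B0 rp0 wp1
slot 5 (ALU): stall RD_PORT — free A1,Mu1,Ld0,B0 rp0 wp1
slot 6 (MUL): stall RD_PORT — free A1,Mu1,Ld0,B0 rp0 wp1
slot 7 (MEM): stall FU — free A1,Mu1,Ld0,B0 rp0 wp1

reason(slot 6) = RD_PORT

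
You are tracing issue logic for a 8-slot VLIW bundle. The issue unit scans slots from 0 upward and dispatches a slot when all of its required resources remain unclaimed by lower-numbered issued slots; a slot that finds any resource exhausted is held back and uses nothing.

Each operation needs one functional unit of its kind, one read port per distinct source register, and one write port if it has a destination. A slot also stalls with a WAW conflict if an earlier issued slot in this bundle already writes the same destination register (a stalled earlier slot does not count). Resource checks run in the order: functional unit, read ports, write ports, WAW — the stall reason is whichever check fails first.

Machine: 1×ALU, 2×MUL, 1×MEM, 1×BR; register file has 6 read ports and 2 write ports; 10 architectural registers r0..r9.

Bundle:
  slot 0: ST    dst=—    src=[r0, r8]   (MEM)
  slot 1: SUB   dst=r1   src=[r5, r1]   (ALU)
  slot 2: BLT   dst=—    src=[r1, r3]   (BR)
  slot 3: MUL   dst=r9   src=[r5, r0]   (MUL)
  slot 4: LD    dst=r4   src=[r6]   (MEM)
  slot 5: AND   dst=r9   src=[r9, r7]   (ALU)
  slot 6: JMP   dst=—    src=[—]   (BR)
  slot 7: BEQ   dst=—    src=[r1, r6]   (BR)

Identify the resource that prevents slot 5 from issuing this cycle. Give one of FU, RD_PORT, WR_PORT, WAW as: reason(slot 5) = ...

#0 MEM src=r0,r8 dispatched  <A:1 Mu:2 Ld:0 B:1 rd:4 wr:2>
#1 ALU src=r5,r1 dispatched  <A:0 Mu:2 Ld:0 B:1 rd:2 wr:1>
#2 BR src=r1,r3 dispatched  <A:0 Mu:2 Ld:0 B:0 rd:0 wr:1>
#3 MUL src=r5,r0 held:RD_PORT  <A:0 Mu:2 Ld:0 B:0 rd:0 wr:1>
#4 MEM src=r6 held:FU  <A:0 Mu:2 Ld:0 B:0 rd:0 wr:1>
#5 ALU src=r9,r7 held:FU  <A:0 Mu:2 Ld:0 B:0 rd:0 wr:1>
#6 BR src=- held:FU  <A:0 Mu:2 Ld:0 B:0 rd:0 wr:1>
#7 BR src=r1,r6 held:FU  <A:0 Mu:2 Ld:0 B:0 rd:0 wr:1>

reason(slot 5) = FU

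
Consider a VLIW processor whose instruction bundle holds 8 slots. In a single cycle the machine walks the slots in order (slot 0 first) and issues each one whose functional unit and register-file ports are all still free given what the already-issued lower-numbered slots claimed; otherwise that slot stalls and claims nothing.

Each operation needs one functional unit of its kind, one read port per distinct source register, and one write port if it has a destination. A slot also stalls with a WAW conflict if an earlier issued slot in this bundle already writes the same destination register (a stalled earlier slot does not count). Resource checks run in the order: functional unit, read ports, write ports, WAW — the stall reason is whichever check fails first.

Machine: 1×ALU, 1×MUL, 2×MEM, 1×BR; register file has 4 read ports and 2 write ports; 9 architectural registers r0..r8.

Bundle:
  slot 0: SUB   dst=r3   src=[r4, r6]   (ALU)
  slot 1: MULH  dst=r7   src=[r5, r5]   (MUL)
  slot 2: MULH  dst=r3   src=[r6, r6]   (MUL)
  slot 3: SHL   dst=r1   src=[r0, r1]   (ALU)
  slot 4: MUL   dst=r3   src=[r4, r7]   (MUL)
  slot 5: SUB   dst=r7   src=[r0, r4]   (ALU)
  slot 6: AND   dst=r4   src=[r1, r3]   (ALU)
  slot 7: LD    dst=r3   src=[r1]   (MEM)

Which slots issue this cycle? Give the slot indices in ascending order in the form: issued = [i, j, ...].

issued = [0, 1]

#0 ALU src=r4,r6 dispatched  <A:0 Mu:1 Ld:2 B:1 rd:2 wr:1>
#1 MUL src=r5,r5 dispatched  <A:0 Mu:0 Ld:2 B:1 rd:1 wr:0>
#2 MUL src=r6,r6 held:FU  <A:0 Mu:0 Ld:2 B:1 rd:1 wr:0>
#3 ALU src=r0,r1 held:FU  <A:0 Mu:0 Ld:2 B:1 rd:1 wr:0>
#4 MUL src=r4,r7 held:FU  <A:0 Mu:0 Ld:2 B:1 rd:1 wr:0>
#5 ALU src=r0,r4 held:FU  <A:0 Mu:0 Ld:2 B:1 rd:1 wr:0>
#6 ALU src=r1,r3 held:FU  <A:0 Mu:0 Ld:2 B:1 rd:1 wr:0>
#7 MEM src=r1 held:WR_PORT  <A:0 Mu:0 Ld:2 B:1 rd:1 wr:0>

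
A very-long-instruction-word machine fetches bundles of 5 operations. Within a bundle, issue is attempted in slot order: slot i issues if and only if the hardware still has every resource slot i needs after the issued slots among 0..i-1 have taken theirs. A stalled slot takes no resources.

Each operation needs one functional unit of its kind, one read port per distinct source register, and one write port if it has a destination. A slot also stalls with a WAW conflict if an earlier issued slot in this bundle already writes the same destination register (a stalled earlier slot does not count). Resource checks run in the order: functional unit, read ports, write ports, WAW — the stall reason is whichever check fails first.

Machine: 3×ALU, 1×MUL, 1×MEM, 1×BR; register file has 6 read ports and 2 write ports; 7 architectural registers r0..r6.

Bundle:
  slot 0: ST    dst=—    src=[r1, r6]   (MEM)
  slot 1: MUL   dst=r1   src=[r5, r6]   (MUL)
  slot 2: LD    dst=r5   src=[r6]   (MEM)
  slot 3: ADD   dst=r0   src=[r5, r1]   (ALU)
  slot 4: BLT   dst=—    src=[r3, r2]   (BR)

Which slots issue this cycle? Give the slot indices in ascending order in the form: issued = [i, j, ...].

issued = [0, 1, 3]

#0 MEM src=r1,r6 dispatched  <A:3 Mu:1 Ld:0 B:1 rd:4 wr:2>
#1 MUL src=r5,r6 dispatched  <A:3 Mu:0 Ld:0 B:1 rd:2 wr:1>
#2 MEM src=r6 held:FU  <A:3 Mu:0 Ld:0 B:1 rd:2 wr:1>
#3 ALU src=r5,r1 dispatched  <A:2 Mu:0 Ld:0 B:1 rd:0 wr:0>
#4 BR src=r3,r2 held:RD_PORT  <A:2 Mu:0 Ld:0 B:1 rd:0 wr:0>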